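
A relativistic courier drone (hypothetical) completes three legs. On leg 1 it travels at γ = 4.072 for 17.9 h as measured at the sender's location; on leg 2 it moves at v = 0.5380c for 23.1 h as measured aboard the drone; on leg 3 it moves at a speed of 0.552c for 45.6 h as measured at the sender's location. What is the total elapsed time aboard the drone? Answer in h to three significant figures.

Leg 1: γ = 4.072; τ_1 = 17.9/4.072 = 4.396 h.
Leg 2: 23.1 h is already measured aboard the drone.
Leg 3: γ = 1/√(1 − 0.552²) = 1/√0.6953 = 1.199; τ_3 = 45.6/1.199 = 38.02 h.
Total: 4.396 + 23.10 + 38.02 h.

τ = 65.5 h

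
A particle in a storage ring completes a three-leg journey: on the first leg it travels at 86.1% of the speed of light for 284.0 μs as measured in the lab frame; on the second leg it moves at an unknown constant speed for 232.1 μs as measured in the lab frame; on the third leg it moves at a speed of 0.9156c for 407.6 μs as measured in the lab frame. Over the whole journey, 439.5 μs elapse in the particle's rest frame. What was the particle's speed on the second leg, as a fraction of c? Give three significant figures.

Leg 1: β = 0.861; γ = 1/√(1 − 0.861²) = 1/√0.2587 = 1.966; τ_1 = 284.0/1.966 = 144.4 μs.
Leg 2: speed unknown; τ_2 = 232.1/γ_2.
Leg 3: γ = 1/√(1 − 0.9156²) = 1/√0.1617 = 2.487; τ_3 = 407.6/2.487 = 163.9 μs.
Total proper time: 144.4 + τ_2 + 163.9 = 439.5, so τ_2 = 439.5 − 308.3 = 131.2 μs.
γ_2 = 232.1/131.2 = 1.770; β = √(1 − 1/γ²) = √0.6806.

β = 0.825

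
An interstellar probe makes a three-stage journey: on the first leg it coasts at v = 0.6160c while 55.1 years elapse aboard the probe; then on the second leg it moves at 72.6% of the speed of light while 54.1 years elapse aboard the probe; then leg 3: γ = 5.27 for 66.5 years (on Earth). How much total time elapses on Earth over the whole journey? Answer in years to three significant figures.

Δt = 215 years

Leg 1: γ = 1/√(1 − 0.6160²) = 1/√0.6205 = 1.269; Δt_1 = 1.269 × 55.1 = 69.95 years.
Leg 2: β = 0.726; γ = 1/√(1 − 0.726²) = 1/√0.4729 = 1.454; Δt_2 = 1.454 × 54.1 = 78.67 years.
Leg 3: 66.5 years is already measured on Earth.
Total: 69.95 + 78.67 + 66.50 years.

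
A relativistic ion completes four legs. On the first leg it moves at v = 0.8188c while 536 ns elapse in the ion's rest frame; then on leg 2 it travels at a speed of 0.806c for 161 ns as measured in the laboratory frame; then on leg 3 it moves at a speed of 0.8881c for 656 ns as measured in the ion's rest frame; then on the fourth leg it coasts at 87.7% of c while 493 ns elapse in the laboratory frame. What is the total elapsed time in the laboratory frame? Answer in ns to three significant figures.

Leg 1: γ = 1/√(1 − 0.8188²) = 1/√0.3296 = 1.742; Δt_1 = 1.742 × 536 = 933.7 ns.
Leg 2: 161 ns is already measured in the laboratory frame.
Leg 3: γ = 1/√(1 − 0.8881²) = 1/√0.2113 = 2.176; Δt_3 = 2.176 × 656 = 1427 ns.
Leg 4: 493 ns is already measured in the laboratory frame.
Total: 933.7 + 161.0 + 1427 + 493.0 ns.

Δt = 3010 ns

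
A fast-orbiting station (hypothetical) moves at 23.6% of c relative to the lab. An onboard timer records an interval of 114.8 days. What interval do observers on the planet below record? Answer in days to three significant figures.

β = 0.236; γ = 1/√(1 − 0.236²) = 1/√0.9443 = 1.029
The interval measured aboard the station is the proper time (both events occur at the same place in that frame); the lab-frame interval is Δt = γτ = 1.029 × 114.8 days.

Δt = 118 days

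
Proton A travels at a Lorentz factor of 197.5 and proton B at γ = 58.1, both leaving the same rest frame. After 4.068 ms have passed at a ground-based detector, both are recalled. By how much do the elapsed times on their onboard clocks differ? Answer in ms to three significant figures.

|τ_A − τ_B| = 0.0494 ms

A: γ = 197.5; τ_A = 4.068/197.5 = 0.02060 ms.
B: γ = 58.1; τ_B = 4.068/58.10 = 0.07002 ms.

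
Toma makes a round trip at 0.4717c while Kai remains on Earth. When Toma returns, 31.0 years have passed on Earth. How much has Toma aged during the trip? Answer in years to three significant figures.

τ = 27.3 years

γ = 1/√(1 − 0.4717²) = 1/√0.7775 = 1.134
Toma's clock measures proper time along the trip: τ = Δt/γ = 31.0/1.134 years.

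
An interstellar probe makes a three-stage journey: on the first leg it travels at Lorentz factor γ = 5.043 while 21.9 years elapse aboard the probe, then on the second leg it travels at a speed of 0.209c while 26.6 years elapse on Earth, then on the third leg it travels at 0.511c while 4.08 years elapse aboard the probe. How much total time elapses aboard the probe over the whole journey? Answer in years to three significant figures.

τ = 52.0 years

Leg 1: 21.9 years is already measured aboard the probe.
Leg 2: γ = 1/√(1 − 0.209²) = 1/√0.9563 = 1.023; τ_2 = 26.6/1.023 = 26.01 years.
Leg 3: 4.08 years is already measured aboard the probe.
Total: 21.90 + 26.01 + 4.080 years.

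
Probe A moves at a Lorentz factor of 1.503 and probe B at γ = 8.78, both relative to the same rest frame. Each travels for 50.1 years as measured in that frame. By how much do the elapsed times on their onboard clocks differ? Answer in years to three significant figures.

A: γ = 1.503; τ_A = 50.1/1.503 = 33.33 years.
B: γ = 8.78; τ_B = 50.1/8.780 = 5.706 years.

|τ_A − τ_B| = 27.6 years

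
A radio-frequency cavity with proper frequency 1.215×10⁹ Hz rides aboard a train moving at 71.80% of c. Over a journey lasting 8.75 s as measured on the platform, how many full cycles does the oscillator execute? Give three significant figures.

β = 0.7180; γ = 1/√(1 − 0.7180²) = 1/√0.4845 = 1.437
The oscillator's own cycle count is N = f × τ where τ is the proper time on the train. τ = Δt/γ = 8.75/1.437 = 6.090 s = 6.090×10⁰ s.
N = 1.215×10⁹ × 6.090×10⁰ = 7.400×10⁹.

N = 7.40×10⁹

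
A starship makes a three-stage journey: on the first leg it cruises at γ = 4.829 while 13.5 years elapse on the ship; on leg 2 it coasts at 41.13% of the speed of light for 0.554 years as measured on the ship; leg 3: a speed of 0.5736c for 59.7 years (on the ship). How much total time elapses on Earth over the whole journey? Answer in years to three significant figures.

Leg 1: γ = 4.829; Δt_1 = 4.829 × 13.5 = 65.19 years.
Leg 2: β = 0.4113; γ = 1/√(1 − 0.4113²) = 1/√0.8308 = 1.097; Δt_2 = 1.097 × 0.554 = 0.6078 years.
Leg 3: γ = 1/√(1 − 0.5736²) = 1/√0.6710 = 1.221; Δt_3 = 1.221 × 59.7 = 72.88 years.
Total: 65.19 + 0.6078 + 72.88 years.

Δt = 139 years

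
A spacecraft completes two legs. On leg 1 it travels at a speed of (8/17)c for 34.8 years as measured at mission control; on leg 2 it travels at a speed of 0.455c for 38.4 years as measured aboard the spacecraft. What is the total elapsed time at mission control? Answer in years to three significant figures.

Leg 1: 34.8 years is already measured at mission control.
Leg 2: γ = 1/√(1 − 0.455²) = 1/√0.7930 = 1.123; Δt_2 = 1.123 × 38.4 = 43.12 years.
Total: 34.80 + 43.12 years.

Δt = 77.9 years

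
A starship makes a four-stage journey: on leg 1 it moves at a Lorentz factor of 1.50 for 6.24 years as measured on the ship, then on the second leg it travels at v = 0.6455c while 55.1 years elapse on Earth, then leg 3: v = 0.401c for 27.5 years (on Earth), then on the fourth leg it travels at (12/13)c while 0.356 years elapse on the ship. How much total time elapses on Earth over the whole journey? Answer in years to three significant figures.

Leg 1: γ = 1.50; Δt_1 = 1.500 × 6.24 = 9.360 years.
Leg 2: 55.1 years is already measured on Earth.
Leg 3: 27.5 years is already measured on Earth.
Leg 4: γ = 1/√(1 − (12/13)²) = 13/5 = 2.600; Δt_4 = 2.600 × 0.356 = 0.9256 years.
Total: 9.360 + 55.10 + 27.50 + 0.9256 years.

Δt = 92.9 years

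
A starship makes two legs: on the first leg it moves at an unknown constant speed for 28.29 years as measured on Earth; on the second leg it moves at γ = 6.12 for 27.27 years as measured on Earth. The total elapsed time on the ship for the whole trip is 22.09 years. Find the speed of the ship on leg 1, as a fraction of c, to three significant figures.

Leg 1: speed unknown; τ_1 = 28.29/γ_1.
Leg 2: γ = 6.12; τ_2 = 27.27/6.120 = 4.456 years.
Total proper time: τ_1 + 4.456 = 22.09, so τ_1 = 22.09 − 4.456 = 17.63 years.
γ_1 = 28.29/17.63 = 1.604; β = √(1 − 1/γ²) = √0.6115.

β = 0.782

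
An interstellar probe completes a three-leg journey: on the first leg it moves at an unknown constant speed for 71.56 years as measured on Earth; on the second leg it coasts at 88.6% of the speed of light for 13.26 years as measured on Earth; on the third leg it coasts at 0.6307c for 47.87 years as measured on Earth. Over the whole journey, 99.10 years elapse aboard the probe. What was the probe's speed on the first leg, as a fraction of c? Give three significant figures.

Leg 1: speed unknown; τ_1 = 71.56/γ_1.
Leg 2: β = 0.886; γ = 1/√(1 − 0.886²) = 1/√0.2150 = 2.157; τ_2 = 13.26/2.157 = 6.148 years.
Leg 3: γ = 1/√(1 − 0.6307²) = 1/√0.6022 = 1.289; τ_3 = 47.87/1.289 = 37.15 years.
Total proper time: τ_1 + 6.148 + 37.15 = 99.10, so τ_1 = 99.10 − 43.30 = 55.80 years.
γ_1 = 71.56/55.80 = 1.282; β = √(1 − 1/γ²) = √0.3919.

β = 0.626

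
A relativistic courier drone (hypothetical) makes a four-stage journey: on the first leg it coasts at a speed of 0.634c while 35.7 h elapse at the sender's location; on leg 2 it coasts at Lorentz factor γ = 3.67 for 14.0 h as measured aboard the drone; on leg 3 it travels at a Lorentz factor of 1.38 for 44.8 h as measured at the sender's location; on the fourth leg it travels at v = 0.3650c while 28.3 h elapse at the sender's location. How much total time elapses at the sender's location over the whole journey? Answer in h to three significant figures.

Leg 1: 35.7 h is already measured at the sender's location.
Leg 2: γ = 3.67; Δt_2 = 3.670 × 14.0 = 51.38 h.
Leg 3: 44.8 h is already measured at the sender's location.
Leg 4: 28.3 h is already measured at the sender's location.
Total: 35.70 + 51.38 + 44.80 + 28.30 h.

Δt = 160 h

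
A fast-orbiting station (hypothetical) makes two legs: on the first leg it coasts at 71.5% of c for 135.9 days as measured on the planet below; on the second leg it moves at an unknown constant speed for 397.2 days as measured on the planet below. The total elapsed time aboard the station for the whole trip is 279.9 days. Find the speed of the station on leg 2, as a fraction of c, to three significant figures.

Leg 1: β = 0.715; γ = 1/√(1 − 0.715²) = 1/√0.4888 = 1.430; τ_1 = 135.9/1.430 = 95.01 days.
Leg 2: speed unknown; τ_2 = 397.2/γ_2.
Total proper time: 95.01 + τ_2 = 279.9, so τ_2 = 279.9 − 95.01 = 184.9 days.
γ_2 = 397.2/184.9 = 2.148; β = √(1 − 1/γ²) = √0.7833.

β = 0.885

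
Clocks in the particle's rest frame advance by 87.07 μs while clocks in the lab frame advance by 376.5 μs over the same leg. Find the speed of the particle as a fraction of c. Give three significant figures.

β = 0.973

The proper time is measured in the particle's rest frame (both events occur at the particle's location); Δt is measured in the lab frame. γ = Δt/τ = 376.5/87.07 = 4.324.
β = √(1 − 1/γ²) = √(1 − 0.05348) = √0.9465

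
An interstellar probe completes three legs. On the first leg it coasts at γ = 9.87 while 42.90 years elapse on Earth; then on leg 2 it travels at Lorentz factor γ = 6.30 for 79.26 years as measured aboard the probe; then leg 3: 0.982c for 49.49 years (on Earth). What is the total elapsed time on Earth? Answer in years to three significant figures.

Δt = 592 years

Leg 1: 42.90 years is already measured on Earth.
Leg 2: γ = 6.30; Δt_2 = 6.300 × 79.26 = 499.3 years.
Leg 3: 49.49 years is already measured on Earth.
Total: 42.90 + 499.3 + 49.49 years.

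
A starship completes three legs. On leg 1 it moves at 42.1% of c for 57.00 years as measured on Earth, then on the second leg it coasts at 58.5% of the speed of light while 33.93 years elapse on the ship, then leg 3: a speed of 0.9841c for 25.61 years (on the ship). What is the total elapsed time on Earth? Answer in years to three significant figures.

Leg 1: 57.00 years is already measured on Earth.
Leg 2: β = 0.585; γ = 1/√(1 − 0.585²) = 1/√0.6578 = 1.233; Δt_2 = 1.233 × 33.93 = 41.84 years.
Leg 3: γ = 1/√(1 − 0.9841²) = 1/√0.03155 = 5.630; Δt_3 = 5.630 × 25.61 = 144.2 years.
Total: 57.00 + 41.84 + 144.2 years.

Δt = 243 years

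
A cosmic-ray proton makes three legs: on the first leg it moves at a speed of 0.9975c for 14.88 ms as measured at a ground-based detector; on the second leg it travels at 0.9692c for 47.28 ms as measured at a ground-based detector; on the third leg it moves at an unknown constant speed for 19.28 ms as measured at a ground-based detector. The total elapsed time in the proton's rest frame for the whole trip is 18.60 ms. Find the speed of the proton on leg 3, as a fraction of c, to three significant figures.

Leg 1: γ = 1/√(1 − 0.9975²) = 1/√0.004994 = 14.15; τ_1 = 14.88/14.15 = 1.052 ms.
Leg 2: γ = 1/√(1 − 0.9692²) = 1/√0.06065 = 4.061; τ_2 = 47.28/4.061 = 11.64 ms.
Leg 3: speed unknown; τ_3 = 19.28/γ_3.
Total proper time: 1.052 + 11.64 + τ_3 = 18.60, so τ_3 = 18.60 − 12.70 = 5.905 ms.
γ_3 = 19.28/5.905 = 3.265; β = √(1 − 1/γ²) = √0.9062.

β = 0.952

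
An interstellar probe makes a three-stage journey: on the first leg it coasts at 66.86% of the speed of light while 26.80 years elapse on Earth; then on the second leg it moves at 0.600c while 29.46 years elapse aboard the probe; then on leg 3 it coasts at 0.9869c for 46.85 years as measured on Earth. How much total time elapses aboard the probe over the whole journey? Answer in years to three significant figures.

τ = 56.9 years

Leg 1: β = 0.6686; γ = 1/√(1 − 0.6686²) = 1/√0.5530 = 1.345; τ_1 = 26.80/1.345 = 19.93 years.
Leg 2: 29.46 years is already measured aboard the probe.
Leg 3: γ = 1/√(1 − 0.9869²) = 1/√0.02603 = 6.198; τ_3 = 46.85/6.198 = 7.558 years.
Total: 19.93 + 29.46 + 7.558 years.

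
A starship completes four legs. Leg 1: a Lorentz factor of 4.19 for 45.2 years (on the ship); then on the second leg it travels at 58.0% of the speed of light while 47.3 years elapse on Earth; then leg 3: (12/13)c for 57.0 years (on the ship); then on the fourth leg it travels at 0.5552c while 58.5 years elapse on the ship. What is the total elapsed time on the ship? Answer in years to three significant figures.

τ = 199 years

Leg 1: 45.2 years is already measured on the ship.
Leg 2: β = 0.580; γ = 1/√(1 − 0.580²) = 1/√0.6636 = 1.228; τ_2 = 47.3/1.228 = 38.53 years.
Leg 3: 57.0 years is already measured on the ship.
Leg 4: 58.5 years is already measured on the ship.
Total: 45.20 + 38.53 + 57.00 + 58.50 years.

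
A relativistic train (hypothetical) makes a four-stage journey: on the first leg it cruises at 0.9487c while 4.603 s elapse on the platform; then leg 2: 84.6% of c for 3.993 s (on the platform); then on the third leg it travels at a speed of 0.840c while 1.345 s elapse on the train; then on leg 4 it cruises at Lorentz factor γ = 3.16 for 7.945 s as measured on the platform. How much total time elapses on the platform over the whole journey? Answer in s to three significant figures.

Δt = 19.0 s

Leg 1: 4.603 s is already measured on the platform.
Leg 2: 3.993 s is already measured on the platform.
Leg 3: γ = 1/√(1 − 0.840²) = 1/√0.2944 = 1.843; Δt_3 = 1.843 × 1.345 = 2.479 s.
Leg 4: 7.945 s is already measured on the platform.
Total: 4.603 + 3.993 + 2.479 + 7.945 s.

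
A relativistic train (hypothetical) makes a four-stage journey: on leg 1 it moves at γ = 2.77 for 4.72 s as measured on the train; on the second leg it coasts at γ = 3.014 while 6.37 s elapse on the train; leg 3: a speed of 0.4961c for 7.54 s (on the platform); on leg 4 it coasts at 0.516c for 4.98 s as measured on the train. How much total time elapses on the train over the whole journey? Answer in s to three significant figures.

Leg 1: 4.72 s is already measured on the train.
Leg 2: 6.37 s is already measured on the train.
Leg 3: γ = 1/√(1 − 0.4961²) = 1/√0.7539 = 1.152; τ_3 = 7.54/1.152 = 6.547 s.
Leg 4: 4.98 s is already measured on the train.
Total: 4.720 + 6.370 + 6.547 + 4.980 s.

τ = 22.6 s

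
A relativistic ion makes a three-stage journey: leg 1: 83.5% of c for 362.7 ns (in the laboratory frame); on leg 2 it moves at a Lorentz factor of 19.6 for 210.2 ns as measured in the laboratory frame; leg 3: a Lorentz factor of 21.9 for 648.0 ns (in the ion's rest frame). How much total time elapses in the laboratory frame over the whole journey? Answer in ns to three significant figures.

Leg 1: 362.7 ns is already measured in the laboratory frame.
Leg 2: 210.2 ns is already measured in the laboratory frame.
Leg 3: γ = 21.9; Δt_3 = 21.90 × 648.0 = 1.419×10⁴ ns.
Total: 362.7 + 210.2 + 1.419×10⁴ ns.

Δt = 1.48×10⁴ ns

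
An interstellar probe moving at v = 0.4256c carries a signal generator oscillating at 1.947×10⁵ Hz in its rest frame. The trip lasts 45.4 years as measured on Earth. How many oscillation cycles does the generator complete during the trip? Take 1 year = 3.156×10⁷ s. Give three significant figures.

γ = 1/√(1 − 0.4256²) = 1/√0.8189 = 1.105
The oscillator's own cycle count is N = f × τ where τ is the proper time aboard the probe. τ = Δt/γ = 45.4/1.105 = 41.08 years = 1.297×10⁹ s.
N = 1.947×10⁵ × 1.297×10⁹ = 2.524×10¹⁴.

N = 2.52×10¹⁴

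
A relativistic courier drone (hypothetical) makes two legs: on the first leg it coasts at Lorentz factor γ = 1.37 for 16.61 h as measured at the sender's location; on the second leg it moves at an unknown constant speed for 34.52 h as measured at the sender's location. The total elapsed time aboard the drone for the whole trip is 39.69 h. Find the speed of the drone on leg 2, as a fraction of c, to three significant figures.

Leg 1: γ = 1.37; τ_1 = 16.61/1.370 = 12.12 h.
Leg 2: speed unknown; τ_2 = 34.52/γ_2.
Total proper time: 12.12 + τ_2 = 39.69, so τ_2 = 39.69 − 12.12 = 27.57 h.
γ_2 = 34.52/27.57 = 1.252; β = √(1 − 1/γ²) = √0.3623.

β = 0.602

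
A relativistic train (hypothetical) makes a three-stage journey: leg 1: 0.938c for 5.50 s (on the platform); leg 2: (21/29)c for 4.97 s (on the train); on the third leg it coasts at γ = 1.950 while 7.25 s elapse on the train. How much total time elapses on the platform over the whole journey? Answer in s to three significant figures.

Leg 1: 5.50 s is already measured on the platform.
Leg 2: γ = 1/√(1 − (21/29)²) = 29/20 = 1.450; Δt_2 = 1.450 × 4.97 = 7.207 s.
Leg 3: γ = 1.950; Δt_3 = 1.950 × 7.25 = 14.14 s.
Total: 5.500 + 7.207 + 14.14 s.

Δt = 26.8 s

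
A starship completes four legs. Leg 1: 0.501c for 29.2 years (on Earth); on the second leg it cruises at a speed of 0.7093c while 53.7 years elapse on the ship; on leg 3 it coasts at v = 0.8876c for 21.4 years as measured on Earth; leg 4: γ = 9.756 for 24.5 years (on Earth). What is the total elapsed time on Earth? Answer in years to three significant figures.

Leg 1: 29.2 years is already measured on Earth.
Leg 2: γ = 1/√(1 − 0.7093²) = 1/√0.4969 = 1.419; Δt_2 = 1.419 × 53.7 = 76.18 years.
Leg 3: 21.4 years is already measured on Earth.
Leg 4: 24.5 years is already measured on Earth.
Total: 29.20 + 76.18 + 21.40 + 24.50 years.

Δt = 151 years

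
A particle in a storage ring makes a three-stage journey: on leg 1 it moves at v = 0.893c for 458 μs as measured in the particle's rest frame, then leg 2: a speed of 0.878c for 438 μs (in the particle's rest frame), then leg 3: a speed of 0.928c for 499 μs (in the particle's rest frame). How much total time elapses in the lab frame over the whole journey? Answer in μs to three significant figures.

Δt = 3270 μs

Leg 1: γ = 1/√(1 − 0.893²) = 1/√0.2026 = 2.222; Δt_1 = 2.222 × 458 = 1018 μs.
Leg 2: γ = 1/√(1 − 0.878²) = 1/√0.2291 = 2.089; Δt_2 = 2.089 × 438 = 915.1 μs.
Leg 3: γ = 1/√(1 − 0.928²) = 1/√0.1388 = 2.684; Δt_3 = 2.684 × 499 = 1339 μs.
Total: 1018 + 915.1 + 1339 μs.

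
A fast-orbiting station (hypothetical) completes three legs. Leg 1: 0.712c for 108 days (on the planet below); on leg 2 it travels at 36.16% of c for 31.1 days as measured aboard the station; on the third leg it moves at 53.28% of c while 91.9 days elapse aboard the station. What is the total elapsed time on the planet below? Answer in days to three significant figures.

Leg 1: 108 days is already measured on the planet below.
Leg 2: β = 0.3616; γ = 1/√(1 − 0.3616²) = 1/√0.8692 = 1.073; Δt_2 = 1.073 × 31.1 = 33.36 days.
Leg 3: β = 0.5328; γ = 1/√(1 − 0.5328²) = 1/√0.7161 = 1.182; Δt_3 = 1.182 × 91.9 = 108.6 days.
Total: 108.0 + 33.36 + 108.6 days.

Δt = 250 days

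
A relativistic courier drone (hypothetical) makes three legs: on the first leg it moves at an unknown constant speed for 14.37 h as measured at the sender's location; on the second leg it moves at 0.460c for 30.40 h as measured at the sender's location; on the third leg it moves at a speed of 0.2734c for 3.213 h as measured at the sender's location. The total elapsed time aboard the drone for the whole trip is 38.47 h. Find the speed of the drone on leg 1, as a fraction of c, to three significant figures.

β = 0.812

Leg 1: speed unknown; τ_1 = 14.37/γ_1.
Leg 2: γ = 1/√(1 − 0.460²) = 1/√0.7884 = 1.126; τ_2 = 30.40/1.126 = 26.99 h.
Leg 3: γ = 1/√(1 − 0.2734²) = 1/√0.9253 = 1.040; τ_3 = 3.213/1.040 = 3.091 h.
Total proper time: τ_1 + 26.99 + 3.091 = 38.47, so τ_1 = 38.47 − 30.08 = 8.387 h.
γ_1 = 14.37/8.387 = 1.713; β = √(1 − 1/γ²) = √0.6594.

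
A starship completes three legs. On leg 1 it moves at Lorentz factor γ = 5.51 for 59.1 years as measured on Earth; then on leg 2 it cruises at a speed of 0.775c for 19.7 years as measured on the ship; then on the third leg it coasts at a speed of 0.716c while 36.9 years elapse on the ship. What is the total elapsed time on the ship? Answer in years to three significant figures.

τ = 67.3 years

Leg 1: γ = 5.51; τ_1 = 59.1/5.510 = 10.73 years.
Leg 2: 19.7 years is already measured on the ship.
Leg 3: 36.9 years is already measured on the ship.
Total: 10.73 + 19.70 + 36.90 years.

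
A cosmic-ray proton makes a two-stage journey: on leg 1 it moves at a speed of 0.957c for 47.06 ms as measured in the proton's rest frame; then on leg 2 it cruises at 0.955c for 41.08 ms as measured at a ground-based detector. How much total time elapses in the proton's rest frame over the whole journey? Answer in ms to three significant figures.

Leg 1: 47.06 ms is already measured in the proton's rest frame.
Leg 2: γ = 1/√(1 − 0.955²) = 1/√0.08798 = 3.371; τ_2 = 41.08/3.371 = 12.18 ms.
Total: 47.06 + 12.18 ms.

τ = 59.2 ms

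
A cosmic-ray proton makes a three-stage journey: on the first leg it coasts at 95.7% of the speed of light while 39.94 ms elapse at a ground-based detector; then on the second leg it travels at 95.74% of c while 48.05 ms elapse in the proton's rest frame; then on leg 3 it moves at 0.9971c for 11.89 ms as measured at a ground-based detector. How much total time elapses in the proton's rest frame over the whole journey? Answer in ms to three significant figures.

Leg 1: β = 0.957; γ = 1/√(1 − 0.957²) = 1/√0.08415 = 3.447; τ_1 = 39.94/3.447 = 11.59 ms.
Leg 2: 48.05 ms is already measured in the proton's rest frame.
Leg 3: γ = 1/√(1 − 0.9971²) = 1/√0.005792 = 13.14; τ_3 = 11.89/13.14 = 0.9049 ms.
Total: 11.59 + 48.05 + 0.9049 ms.

τ = 60.5 ms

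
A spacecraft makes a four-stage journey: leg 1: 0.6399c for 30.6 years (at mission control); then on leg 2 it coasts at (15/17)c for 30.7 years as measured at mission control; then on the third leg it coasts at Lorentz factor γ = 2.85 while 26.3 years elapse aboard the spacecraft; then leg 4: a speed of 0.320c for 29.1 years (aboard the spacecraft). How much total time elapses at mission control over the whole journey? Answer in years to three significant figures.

Leg 1: 30.6 years is already measured at mission control.
Leg 2: 30.7 years is already measured at mission control.
Leg 3: γ = 2.85; Δt_3 = 2.850 × 26.3 = 74.96 years.
Leg 4: γ = 1/√(1 − 0.320²) = 1/√0.8976 = 1.056; Δt_4 = 1.056 × 29.1 = 30.72 years.
Total: 30.60 + 30.70 + 74.96 + 30.72 years.

Δt = 167 years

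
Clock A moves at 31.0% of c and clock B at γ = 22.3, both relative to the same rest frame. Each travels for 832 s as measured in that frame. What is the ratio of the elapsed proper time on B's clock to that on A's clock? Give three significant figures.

A: β = 0.310; γ = 1/√(1 − 0.310²) = 1/√0.9039 = 1.052. B: γ = 22.3.
τ_A/τ_B = γ_B/γ_A = 22.30/1.052 = 21.20, so τ_B/τ_A = 0.04717.

τ_B/τ_A = 0.0472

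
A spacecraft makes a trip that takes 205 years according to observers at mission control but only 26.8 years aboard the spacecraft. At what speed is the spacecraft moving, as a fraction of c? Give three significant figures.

β = 0.991

The proper time is measured aboard the spacecraft (both events occur at the spacecraft's location); Δt is measured at mission control. γ = Δt/τ = 205/26.8 = 7.649.
β = √(1 − 1/γ²) = √(1 − 0.01709) = √0.9829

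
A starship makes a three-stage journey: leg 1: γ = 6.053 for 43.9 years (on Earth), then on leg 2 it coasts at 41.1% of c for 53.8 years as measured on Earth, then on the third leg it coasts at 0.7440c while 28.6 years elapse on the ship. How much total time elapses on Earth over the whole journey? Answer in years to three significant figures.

Δt = 141 years

Leg 1: 43.9 years is already measured on Earth.
Leg 2: 53.8 years is already measured on Earth.
Leg 3: γ = 1/√(1 − 0.7440²) = 1/√0.4465 = 1.497; Δt_3 = 1.497 × 28.6 = 42.80 years.
Total: 43.90 + 53.80 + 42.80 years.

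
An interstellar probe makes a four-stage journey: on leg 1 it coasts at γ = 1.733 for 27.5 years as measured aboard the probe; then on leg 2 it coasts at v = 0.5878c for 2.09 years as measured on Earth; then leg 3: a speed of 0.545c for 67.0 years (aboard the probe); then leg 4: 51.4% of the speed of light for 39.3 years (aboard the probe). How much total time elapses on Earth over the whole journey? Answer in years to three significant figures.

Δt = 175 years

Leg 1: γ = 1.733; Δt_1 = 1.733 × 27.5 = 47.66 years.
Leg 2: 2.09 years is already measured on Earth.
Leg 3: γ = 1/√(1 − 0.545²) = 1/√0.7030 = 1.193; Δt_3 = 1.193 × 67.0 = 79.91 years.
Leg 4: β = 0.514; γ = 1/√(1 − 0.514²) = 1/√0.7358 = 1.166; Δt_4 = 1.166 × 39.3 = 45.82 years.
Total: 47.66 + 2.090 + 79.91 + 45.82 years.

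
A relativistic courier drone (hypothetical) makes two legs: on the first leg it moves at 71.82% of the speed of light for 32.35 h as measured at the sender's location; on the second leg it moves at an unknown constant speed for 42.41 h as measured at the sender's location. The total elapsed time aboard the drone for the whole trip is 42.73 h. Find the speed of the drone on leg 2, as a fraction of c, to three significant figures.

β = 0.879

Leg 1: β = 0.7182; γ = 1/√(1 − 0.7182²) = 1/√0.4842 = 1.437; τ_1 = 32.35/1.437 = 22.51 h.
Leg 2: speed unknown; τ_2 = 42.41/γ_2.
Total proper time: 22.51 + τ_2 = 42.73, so τ_2 = 42.73 − 22.51 = 20.22 h.
γ_2 = 42.41/20.22 = 2.097; β = √(1 − 1/γ²) = √0.7727.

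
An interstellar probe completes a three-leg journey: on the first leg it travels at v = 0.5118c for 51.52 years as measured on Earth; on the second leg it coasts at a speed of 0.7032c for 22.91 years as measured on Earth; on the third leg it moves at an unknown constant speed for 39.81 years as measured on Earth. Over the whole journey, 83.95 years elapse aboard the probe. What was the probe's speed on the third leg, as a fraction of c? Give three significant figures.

Leg 1: γ = 1/√(1 − 0.5118²) = 1/√0.7381 = 1.164; τ_1 = 51.52/1.164 = 44.26 years.
Leg 2: γ = 1/√(1 − 0.7032²) = 1/√0.5055 = 1.406; τ_2 = 22.91/1.406 = 16.29 years.
Leg 3: speed unknown; τ_3 = 39.81/γ_3.
Total proper time: 44.26 + 16.29 + τ_3 = 83.95, so τ_3 = 83.95 − 60.55 = 23.40 years.
γ_3 = 39.81/23.40 = 1.701; β = √(1 − 1/γ²) = √0.6545.

β = 0.809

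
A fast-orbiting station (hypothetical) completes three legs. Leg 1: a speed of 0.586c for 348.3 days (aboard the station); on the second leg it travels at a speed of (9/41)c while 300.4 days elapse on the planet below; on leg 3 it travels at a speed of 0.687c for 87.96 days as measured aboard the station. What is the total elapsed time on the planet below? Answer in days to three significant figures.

Leg 1: γ = 1/√(1 − 0.586²) = 1/√0.6566 = 1.234; Δt_1 = 1.234 × 348.3 = 429.8 days.
Leg 2: 300.4 days is already measured on the planet below.
Leg 3: γ = 1/√(1 − 0.687²) = 1/√0.5280 = 1.376; Δt_3 = 1.376 × 87.96 = 121.0 days.
Total: 429.8 + 300.4 + 121.0 days.

Δt = 851 days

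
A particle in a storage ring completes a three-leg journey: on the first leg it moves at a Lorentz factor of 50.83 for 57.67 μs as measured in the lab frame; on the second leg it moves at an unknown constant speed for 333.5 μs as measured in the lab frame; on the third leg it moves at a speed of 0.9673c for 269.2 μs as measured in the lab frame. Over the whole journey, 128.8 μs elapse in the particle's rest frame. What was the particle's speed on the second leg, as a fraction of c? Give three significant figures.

Leg 1: γ = 50.83; τ_1 = 57.67/50.83 = 1.135 μs.
Leg 2: speed unknown; τ_2 = 333.5/γ_2.
Leg 3: γ = 1/√(1 − 0.9673²) = 1/√0.06433 = 3.943; τ_3 = 269.2/3.943 = 68.28 μs.
Total proper time: 1.135 + τ_2 + 68.28 = 128.8, so τ_2 = 128.8 − 69.41 = 59.39 μs.
γ_2 = 333.5/59.39 = 5.616; β = √(1 − 1/γ²) = √0.9683.

β = 0.984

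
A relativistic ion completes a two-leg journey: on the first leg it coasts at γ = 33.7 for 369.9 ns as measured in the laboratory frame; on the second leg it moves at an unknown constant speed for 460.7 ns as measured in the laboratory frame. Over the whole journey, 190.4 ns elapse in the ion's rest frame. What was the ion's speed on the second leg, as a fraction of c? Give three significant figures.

Leg 1: γ = 33.7; τ_1 = 369.9/33.70 = 10.98 ns.
Leg 2: speed unknown; τ_2 = 460.7/γ_2.
Total proper time: 10.98 + τ_2 = 190.4, so τ_2 = 190.4 − 10.98 = 179.4 ns.
γ_2 = 460.7/179.4 = 2.568; β = √(1 − 1/γ²) = √0.8483.

β = 0.921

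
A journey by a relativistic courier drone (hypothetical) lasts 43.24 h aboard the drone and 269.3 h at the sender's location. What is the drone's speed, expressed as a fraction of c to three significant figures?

β = 0.987

The proper time is measured aboard the drone (both events occur at the drone's location); Δt is measured at the sender's location. γ = Δt/τ = 269.3/43.24 = 6.228.
β = √(1 − 1/γ²) = √(1 − 0.02578) = √0.9742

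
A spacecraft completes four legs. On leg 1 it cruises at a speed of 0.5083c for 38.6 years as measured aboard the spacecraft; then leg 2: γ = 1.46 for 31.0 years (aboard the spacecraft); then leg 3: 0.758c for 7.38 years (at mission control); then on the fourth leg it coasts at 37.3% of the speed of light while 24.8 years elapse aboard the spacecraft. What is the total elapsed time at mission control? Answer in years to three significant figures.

Leg 1: γ = 1/√(1 − 0.5083²) = 1/√0.7416 = 1.161; Δt_1 = 1.161 × 38.6 = 44.82 years.
Leg 2: γ = 1.46; Δt_2 = 1.460 × 31.0 = 45.26 years.
Leg 3: 7.38 years is already measured at mission control.
Leg 4: β = 0.373; γ = 1/√(1 − 0.373²) = 1/√0.8609 = 1.078; Δt_4 = 1.078 × 24.8 = 26.73 years.
Total: 44.82 + 45.26 + 7.380 + 26.73 years.

Δt = 124 years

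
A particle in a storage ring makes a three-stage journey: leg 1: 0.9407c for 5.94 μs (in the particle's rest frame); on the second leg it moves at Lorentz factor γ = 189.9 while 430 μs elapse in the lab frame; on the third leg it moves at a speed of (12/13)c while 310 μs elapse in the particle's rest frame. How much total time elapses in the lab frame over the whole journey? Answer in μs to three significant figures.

Leg 1: γ = 1/√(1 − 0.9407²) = 1/√0.1151 = 2.948; Δt_1 = 2.948 × 5.94 = 17.51 μs.
Leg 2: 430 μs is already measured in the lab frame.
Leg 3: γ = 1/√(1 − (12/13)²) = 13/5 = 2.600; Δt_3 = 2.600 × 310 = 806.0 μs.
Total: 17.51 + 430.0 + 806.0 μs.

Δt = 1250 μs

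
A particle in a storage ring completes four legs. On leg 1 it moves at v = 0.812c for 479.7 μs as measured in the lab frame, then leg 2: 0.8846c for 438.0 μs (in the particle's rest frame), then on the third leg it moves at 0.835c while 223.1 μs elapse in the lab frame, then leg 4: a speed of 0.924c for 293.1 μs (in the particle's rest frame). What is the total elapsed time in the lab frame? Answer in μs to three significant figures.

Leg 1: 479.7 μs is already measured in the lab frame.
Leg 2: γ = 1/√(1 − 0.8846²) = 1/√0.2175 = 2.144; Δt_2 = 2.144 × 438.0 = 939.2 μs.
Leg 3: 223.1 μs is already measured in the lab frame.
Leg 4: γ = 1/√(1 − 0.924²) = 1/√0.1462 = 2.615; Δt_4 = 2.615 × 293.1 = 766.5 μs.
Total: 479.7 + 939.2 + 223.1 + 766.5 μs.

Δt = 2410 μs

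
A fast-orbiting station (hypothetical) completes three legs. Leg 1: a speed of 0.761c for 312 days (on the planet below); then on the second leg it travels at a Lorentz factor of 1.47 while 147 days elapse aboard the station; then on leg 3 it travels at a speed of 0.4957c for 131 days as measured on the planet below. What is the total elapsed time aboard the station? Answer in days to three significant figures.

τ = 463 days

Leg 1: γ = 1/√(1 − 0.761²) = 1/√0.4209 = 1.541; τ_1 = 312/1.541 = 202.4 days.
Leg 2: 147 days is already measured aboard the station.
Leg 3: γ = 1/√(1 − 0.4957²) = 1/√0.7543 = 1.151; τ_3 = 131/1.151 = 113.8 days.
Total: 202.4 + 147.0 + 113.8 days.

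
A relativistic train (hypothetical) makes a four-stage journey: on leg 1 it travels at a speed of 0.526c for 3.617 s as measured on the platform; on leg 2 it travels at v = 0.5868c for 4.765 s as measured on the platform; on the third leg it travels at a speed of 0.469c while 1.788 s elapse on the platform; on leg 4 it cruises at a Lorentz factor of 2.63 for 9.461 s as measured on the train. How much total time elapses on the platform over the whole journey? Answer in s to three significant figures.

Leg 1: 3.617 s is already measured on the platform.
Leg 2: 4.765 s is already measured on the platform.
Leg 3: 1.788 s is already measured on the platform.
Leg 4: γ = 2.63; Δt_4 = 2.630 × 9.461 = 24.88 s.
Total: 3.617 + 4.765 + 1.788 + 24.88 s.

Δt = 35.1 s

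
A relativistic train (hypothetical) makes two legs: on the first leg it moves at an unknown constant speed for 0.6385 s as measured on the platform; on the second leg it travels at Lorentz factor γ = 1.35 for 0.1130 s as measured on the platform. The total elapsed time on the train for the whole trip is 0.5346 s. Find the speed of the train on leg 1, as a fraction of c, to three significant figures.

β = 0.708

Leg 1: speed unknown; τ_1 = 0.6385/γ_1.
Leg 2: γ = 1.35; τ_2 = 0.1130/1.350 = 0.08370 s.
Total proper time: τ_1 + 0.08370 = 0.5346, so τ_1 = 0.5346 − 0.08370 = 0.4509 s.
γ_1 = 0.6385/0.4509 = 1.416; β = √(1 − 1/γ²) = √0.5013.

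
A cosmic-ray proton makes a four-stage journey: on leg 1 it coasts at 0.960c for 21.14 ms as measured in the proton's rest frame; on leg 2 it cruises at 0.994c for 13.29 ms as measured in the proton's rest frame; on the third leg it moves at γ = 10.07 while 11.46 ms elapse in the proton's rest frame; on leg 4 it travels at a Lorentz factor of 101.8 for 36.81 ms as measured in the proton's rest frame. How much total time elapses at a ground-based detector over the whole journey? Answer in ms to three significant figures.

Δt = 4060 ms

Leg 1: γ = 1/√(1 − 0.960²) = 25/7 ≈ 3.571; Δt_1 = 3.571 × 21.14 = 75.50 ms.
Leg 2: γ = 1/√(1 − 0.994²) = 1/√0.01196 = 9.142; Δt_2 = 9.142 × 13.29 = 121.5 ms.
Leg 3: γ = 10.07; Δt_3 = 10.07 × 11.46 = 115.4 ms.
Leg 4: γ = 101.8; Δt_4 = 101.8 × 36.81 = 3747 ms.
Total: 75.50 + 121.5 + 115.4 + 3747 ms.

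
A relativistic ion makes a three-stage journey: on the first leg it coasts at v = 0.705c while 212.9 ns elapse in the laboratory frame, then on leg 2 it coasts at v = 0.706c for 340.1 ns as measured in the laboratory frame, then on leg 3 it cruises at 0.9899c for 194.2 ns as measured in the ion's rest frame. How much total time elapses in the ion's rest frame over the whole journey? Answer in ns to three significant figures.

Leg 1: γ = 1/√(1 − 0.705²) = 1/√0.5030 = 1.410; τ_1 = 212.9/1.410 = 151.0 ns.
Leg 2: γ = 1/√(1 − 0.706²) = 1/√0.5016 = 1.412; τ_2 = 340.1/1.412 = 240.9 ns.
Leg 3: 194.2 ns is already measured in the ion's rest frame.
Total: 151.0 + 240.9 + 194.2 ns.

τ = 586 ns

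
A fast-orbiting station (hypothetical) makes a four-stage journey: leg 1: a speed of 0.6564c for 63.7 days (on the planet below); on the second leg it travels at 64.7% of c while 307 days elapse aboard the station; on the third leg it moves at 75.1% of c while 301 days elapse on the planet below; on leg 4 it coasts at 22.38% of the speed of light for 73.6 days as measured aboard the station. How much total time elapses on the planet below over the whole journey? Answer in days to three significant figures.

Leg 1: 63.7 days is already measured on the planet below.
Leg 2: β = 0.647; γ = 1/√(1 − 0.647²) = 1/√0.5814 = 1.311; Δt_2 = 1.311 × 307 = 402.6 days.
Leg 3: 301 days is already measured on the planet below.
Leg 4: β = 0.2238; γ = 1/√(1 − 0.2238²) = 1/√0.9499 = 1.026; Δt_4 = 1.026 × 73.6 = 75.52 days.
Total: 63.70 + 402.6 + 301.0 + 75.52 days.

Δt = 843 days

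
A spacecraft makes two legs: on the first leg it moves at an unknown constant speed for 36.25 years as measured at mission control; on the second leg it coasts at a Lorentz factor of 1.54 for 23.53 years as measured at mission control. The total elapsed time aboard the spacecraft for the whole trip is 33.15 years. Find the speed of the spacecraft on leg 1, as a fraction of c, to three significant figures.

β = 0.870

Leg 1: speed unknown; τ_1 = 36.25/γ_1.
Leg 2: γ = 1.54; τ_2 = 23.53/1.540 = 15.28 years.
Total proper time: τ_1 + 15.28 = 33.15, so τ_1 = 33.15 − 15.28 = 17.87 years.
γ_1 = 36.25/17.87 = 2.028; β = √(1 − 1/γ²) = √0.7570.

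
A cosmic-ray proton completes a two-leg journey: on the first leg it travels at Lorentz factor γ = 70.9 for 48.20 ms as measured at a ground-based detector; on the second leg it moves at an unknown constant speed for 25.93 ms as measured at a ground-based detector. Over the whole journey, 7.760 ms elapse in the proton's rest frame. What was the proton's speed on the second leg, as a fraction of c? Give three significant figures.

β = 0.962

Leg 1: γ = 70.9; τ_1 = 48.20/70.90 = 0.6798 ms.
Leg 2: speed unknown; τ_2 = 25.93/γ_2.
Total proper time: 0.6798 + τ_2 = 7.760, so τ_2 = 7.760 − 0.6798 = 7.080 ms.
γ_2 = 25.93/7.080 = 3.662; β = √(1 − 1/γ²) = √0.9254.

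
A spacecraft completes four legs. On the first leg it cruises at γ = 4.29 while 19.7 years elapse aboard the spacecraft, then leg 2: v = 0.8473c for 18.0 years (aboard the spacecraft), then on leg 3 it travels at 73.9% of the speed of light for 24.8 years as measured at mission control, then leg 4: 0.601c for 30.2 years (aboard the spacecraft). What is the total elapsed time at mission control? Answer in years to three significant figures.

Δt = 181 years

Leg 1: γ = 4.29; Δt_1 = 4.290 × 19.7 = 84.51 years.
Leg 2: γ = 1/√(1 − 0.8473²) = 1/√0.2821 = 1.883; Δt_2 = 1.883 × 18.0 = 33.89 years.
Leg 3: 24.8 years is already measured at mission control.
Leg 4: γ = 1/√(1 − 0.601²) = 1/√0.6388 = 1.251; Δt_4 = 1.251 × 30.2 = 37.79 years.
Total: 84.51 + 33.89 + 24.80 + 37.79 years.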